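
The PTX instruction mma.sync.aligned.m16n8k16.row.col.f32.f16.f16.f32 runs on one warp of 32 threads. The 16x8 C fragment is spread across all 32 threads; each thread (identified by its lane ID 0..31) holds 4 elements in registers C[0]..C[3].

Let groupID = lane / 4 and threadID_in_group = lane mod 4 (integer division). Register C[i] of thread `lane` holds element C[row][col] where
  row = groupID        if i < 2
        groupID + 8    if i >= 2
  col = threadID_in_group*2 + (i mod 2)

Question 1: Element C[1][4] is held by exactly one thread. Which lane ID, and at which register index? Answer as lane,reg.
r=1⇒gr=1,Rb=0  c=4⇒th=2,odd=0
L=1*4+2=6  i=0*2+0=0

6,0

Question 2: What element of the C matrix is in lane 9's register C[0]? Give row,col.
lane 9: grp=2 (9/4), tig=1 (9%4)
i=0: r=2+0=2, c=1*2+0=2

2,2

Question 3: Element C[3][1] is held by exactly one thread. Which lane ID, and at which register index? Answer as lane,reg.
r=3⇒gr=3,Rb=0  c=1⇒th=0,odd=1
L=3*4+0=12  i=0*2+1=1

12,1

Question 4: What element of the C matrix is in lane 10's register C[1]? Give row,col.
lane 10⇒10/4=2, 10 mod 4=2
i=1  r:2+0⇒2  c:2·2+1⇒5

2,5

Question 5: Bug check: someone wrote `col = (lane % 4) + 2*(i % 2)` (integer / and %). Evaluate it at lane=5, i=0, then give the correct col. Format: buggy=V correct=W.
`(lane % 4) + 2*(i % 2)`[5,0]->1
lane 5: gid=1 (5/4), tid=1 (5%4)
i=0: r=1+0=1, c=1*2+0=2
col: 1 vs 2

buggy=1 correct=2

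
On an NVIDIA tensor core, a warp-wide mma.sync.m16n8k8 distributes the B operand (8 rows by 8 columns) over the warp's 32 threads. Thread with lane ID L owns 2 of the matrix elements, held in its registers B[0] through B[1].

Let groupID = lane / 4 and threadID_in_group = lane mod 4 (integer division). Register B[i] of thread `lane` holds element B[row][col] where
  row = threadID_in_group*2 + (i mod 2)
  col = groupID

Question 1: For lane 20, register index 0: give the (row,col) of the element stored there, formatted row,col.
0,5

lane 20->20/4=5, 20 mod 4=0
i=0  r:2·0+0->0  c:5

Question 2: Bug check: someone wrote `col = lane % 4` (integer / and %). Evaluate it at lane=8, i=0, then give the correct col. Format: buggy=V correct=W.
`lane % 4`[8,0]→0
8: G=2,T=0
[0] (0*2+0,2) = (0,2)
col: 0 vs 2

buggy=0 correct=2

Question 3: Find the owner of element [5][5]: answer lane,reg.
22,1

c=5->g=5  r=5->t=2,b0=1
L=5*4+2=22  i=1=1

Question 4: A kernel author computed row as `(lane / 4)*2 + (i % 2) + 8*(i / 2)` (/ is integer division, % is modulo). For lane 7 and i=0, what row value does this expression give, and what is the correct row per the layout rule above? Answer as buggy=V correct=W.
buggy=2 correct=6

`(lane / 4)*2 + (i % 2) + 8*(i / 2)`[7,0]=>2
lane 7: grp=1 (7/4), tig=3 (7%4)
i=0: r=3*2+0=6, c=grp=1
row: 2 vs 6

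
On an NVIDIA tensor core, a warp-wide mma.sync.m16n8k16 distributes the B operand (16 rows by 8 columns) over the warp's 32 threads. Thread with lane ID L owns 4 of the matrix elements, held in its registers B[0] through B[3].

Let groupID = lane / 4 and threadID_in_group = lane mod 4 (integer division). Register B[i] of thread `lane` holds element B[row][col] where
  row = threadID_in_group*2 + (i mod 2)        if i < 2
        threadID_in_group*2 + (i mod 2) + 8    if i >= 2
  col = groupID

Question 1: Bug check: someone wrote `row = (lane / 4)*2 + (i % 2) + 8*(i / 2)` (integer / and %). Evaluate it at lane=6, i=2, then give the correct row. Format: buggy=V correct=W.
buggy=10 correct=12

`(lane / 4)*2 + (i % 2) + 8*(i / 2)`[6,2]->10
L=6->g=6>>2=1, t=6&3=2
[2]->row 2·2+0+8=12  col g=1
row: 10 vs 12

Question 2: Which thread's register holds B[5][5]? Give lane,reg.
c: 5->gid=5  r: 5->r8=0,tid=2,i&1=1
L=5*4+2=22  i=0*2+1=1

22,1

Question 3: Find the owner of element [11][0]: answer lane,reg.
1,3

c=0→G=0  r=11→rhi=1,T=1,p=1
L=0*4+1=1  i=1*2+1=3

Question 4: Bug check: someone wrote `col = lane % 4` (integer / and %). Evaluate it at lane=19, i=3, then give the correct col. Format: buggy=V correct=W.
`lane % 4`[19,3]=>3
L=19=>grp=19>>2=4, tig=19&3=3
[3]=>row 3·2+1+8=15  col grp=4
col: 3 vs 4

buggy=3 correct=4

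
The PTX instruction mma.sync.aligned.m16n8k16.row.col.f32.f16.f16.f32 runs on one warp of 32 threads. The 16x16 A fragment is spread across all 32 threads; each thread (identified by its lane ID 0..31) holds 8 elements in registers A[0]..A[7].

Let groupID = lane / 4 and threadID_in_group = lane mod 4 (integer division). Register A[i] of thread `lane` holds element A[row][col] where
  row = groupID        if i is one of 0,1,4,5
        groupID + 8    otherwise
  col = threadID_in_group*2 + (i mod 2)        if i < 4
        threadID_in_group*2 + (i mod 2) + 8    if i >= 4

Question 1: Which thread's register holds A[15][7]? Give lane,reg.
r=15->g=7,rb=1  c=7->cb=0,t=3,b0=1
L=7*4+3=31  i=0*4+1*2+1=3

31,3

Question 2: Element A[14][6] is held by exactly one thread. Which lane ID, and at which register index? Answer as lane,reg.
r: 14->gid=6,r8=1  c: 6->c8=0,tid=3,i&1=0
L=6*4+3=27  i=0*4+1*2+0=2

27,2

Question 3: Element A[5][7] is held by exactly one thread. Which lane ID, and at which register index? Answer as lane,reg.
r:5=>grp=5,rB=0  c:7=>cB=0,tig=3,lo=1
L=5*4+3=23  i=0*4+0*2+1=1

23,1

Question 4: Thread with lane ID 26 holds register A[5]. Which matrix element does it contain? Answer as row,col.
26: g=6,t=2
[5] (6+0,2*2+1+8) = (6,13)

6,13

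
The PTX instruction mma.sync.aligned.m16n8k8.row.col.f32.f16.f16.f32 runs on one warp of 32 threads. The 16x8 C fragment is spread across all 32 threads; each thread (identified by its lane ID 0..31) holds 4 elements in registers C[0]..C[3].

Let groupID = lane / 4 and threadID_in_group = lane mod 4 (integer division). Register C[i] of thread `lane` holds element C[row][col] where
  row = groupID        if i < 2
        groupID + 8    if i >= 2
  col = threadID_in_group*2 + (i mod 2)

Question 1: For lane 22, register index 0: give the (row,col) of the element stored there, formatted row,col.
5,4

L=22->gid=22>>2=5, tid=22&3=2
[0]->row 5+0=5  col 2·2+0=4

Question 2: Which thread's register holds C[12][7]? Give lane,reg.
19,3

r: 12->gid=4,r8=1  c: 7->tid=3,i&1=1
L=4*4+3=19  i=1*2+1=3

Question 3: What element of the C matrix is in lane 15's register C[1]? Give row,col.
3,7

15: gr=3,th=3
[1] (3+0,3*2+1) = (3,7)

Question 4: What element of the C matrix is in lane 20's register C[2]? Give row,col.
13,0

lane 20→20/4=5, 20 mod 4=0
i=2  r:5+8→13  c:2·0+0→0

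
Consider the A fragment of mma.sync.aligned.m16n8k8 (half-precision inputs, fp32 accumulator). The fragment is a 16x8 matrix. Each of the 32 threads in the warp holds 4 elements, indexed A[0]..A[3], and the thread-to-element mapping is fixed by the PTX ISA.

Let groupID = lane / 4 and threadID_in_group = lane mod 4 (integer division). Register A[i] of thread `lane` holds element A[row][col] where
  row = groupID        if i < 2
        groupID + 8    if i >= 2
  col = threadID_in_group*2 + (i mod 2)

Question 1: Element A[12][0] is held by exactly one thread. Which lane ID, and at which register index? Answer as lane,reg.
r=12→G=4,rhi=1  c=0→T=0,p=0
L=4*4+0=16  i=1*2+0=2

16,2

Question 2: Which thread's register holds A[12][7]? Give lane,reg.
r=12->g=4,rb=1  c=7->t=3,b0=1
L=4*4+3=19  i=1*2+1=3

19,3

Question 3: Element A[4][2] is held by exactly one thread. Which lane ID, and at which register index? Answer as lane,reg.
17,0

r:4=>grp=4,rB=0  c:2=>tig=1,lo=0
L=4*4+1=17  i=0*2+0=0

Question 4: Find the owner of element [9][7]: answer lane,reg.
r: 9->gid=1,r8=1  c: 7->tid=3,i&1=1
L=1*4+3=7  i=1*2+1=3

7,3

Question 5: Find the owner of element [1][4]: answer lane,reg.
6,0

r=1→G=1,rhi=0  c=4→T=2,p=0
L=1*4+2=6  i=0*2+0=0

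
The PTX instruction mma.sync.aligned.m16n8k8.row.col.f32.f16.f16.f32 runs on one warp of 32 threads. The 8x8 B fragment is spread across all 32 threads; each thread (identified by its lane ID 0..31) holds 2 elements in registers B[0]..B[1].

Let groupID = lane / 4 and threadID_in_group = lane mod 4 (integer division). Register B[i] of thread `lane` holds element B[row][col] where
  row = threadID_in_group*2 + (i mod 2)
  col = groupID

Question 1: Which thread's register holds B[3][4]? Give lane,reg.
c=4⇒gr=4  r=3⇒th=1,odd=1
L=4*4+1=17  i=1=1

17,1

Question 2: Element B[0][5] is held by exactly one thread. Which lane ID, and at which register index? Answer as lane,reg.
c=5->g=5  r=0->t=0,b0=0
L=5*4+0=20  i=0=0

20,0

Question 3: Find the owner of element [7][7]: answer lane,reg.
c:7=>grp=7  r:7=>tig=3,lo=1
L=7*4+3=31  i=1=1

31,1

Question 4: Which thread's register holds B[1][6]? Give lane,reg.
24,1

c=6->g=6  r=1->t=0,b0=1
L=6*4+0=24  i=1=1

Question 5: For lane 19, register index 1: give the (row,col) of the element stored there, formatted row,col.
7,4

L=19=>grp=19>>2=4, tig=19&3=3
[1]=>row 3·2+1=7  col grp=4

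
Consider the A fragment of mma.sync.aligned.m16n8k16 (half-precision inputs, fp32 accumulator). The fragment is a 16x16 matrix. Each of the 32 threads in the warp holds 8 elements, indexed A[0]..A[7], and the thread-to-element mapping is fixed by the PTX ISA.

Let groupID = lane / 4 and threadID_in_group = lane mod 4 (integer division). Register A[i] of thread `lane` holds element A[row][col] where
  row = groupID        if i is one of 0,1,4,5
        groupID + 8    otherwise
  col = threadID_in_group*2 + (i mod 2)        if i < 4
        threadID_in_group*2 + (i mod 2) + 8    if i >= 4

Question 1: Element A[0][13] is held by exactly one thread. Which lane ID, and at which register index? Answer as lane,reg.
2,5

r=0→G=0,rhi=0  c=13→chi=1,T=2,p=1
L=0*4+2=2  i=1*4+0*2+1=5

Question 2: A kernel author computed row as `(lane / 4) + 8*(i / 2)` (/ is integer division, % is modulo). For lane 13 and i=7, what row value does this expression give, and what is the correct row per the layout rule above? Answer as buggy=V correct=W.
`(lane / 4) + 8*(i / 2)`[13,7]=>27
13: grp=3,tig=1
[7] (3+8,1*2+1+8) = (11,11)
row: 27 vs 11

buggy=27 correct=11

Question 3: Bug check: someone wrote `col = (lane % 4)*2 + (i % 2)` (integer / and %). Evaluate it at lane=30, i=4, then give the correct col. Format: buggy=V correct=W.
`(lane % 4)*2 + (i % 2)`[30,4]⇒4
L=30⇒gr=30>>2=7, th=30&3=2
[4]⇒row 7+0=7  col 2·2+0+8=12
col: 4 vs 12

buggy=4 correct=12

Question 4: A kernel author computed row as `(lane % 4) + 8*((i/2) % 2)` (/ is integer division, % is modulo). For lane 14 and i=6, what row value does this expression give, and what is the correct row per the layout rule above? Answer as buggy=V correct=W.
buggy=10 correct=11

`(lane % 4) + 8*((i/2) % 2)`[14,6]=>10
L=14=>grp=14>>2=3, tig=14&3=2
[6]=>row 3+8=11  col 2·2+0+8=12
row: 10 vs 11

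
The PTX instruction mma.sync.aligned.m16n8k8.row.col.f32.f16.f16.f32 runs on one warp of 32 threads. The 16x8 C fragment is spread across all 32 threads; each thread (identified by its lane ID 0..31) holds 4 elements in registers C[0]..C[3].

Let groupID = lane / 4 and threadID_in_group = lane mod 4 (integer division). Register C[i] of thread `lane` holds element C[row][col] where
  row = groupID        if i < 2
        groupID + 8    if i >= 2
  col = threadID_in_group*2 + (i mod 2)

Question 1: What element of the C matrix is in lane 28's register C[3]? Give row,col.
L=28->g=28>>2=7, t=28&3=0
[3]->row 7+8=15  col 0·2+1=1

15,1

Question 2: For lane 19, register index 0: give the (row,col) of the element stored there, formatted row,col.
lane 19->19/4=4, 19 mod 4=3
i=0  r:4+0->4  c:2·3+0->6

4,6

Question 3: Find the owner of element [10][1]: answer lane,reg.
r=10⇒gr=2,Rb=1  c=1⇒th=0,odd=1
L=2*4+0=8  i=1*2+1=3

8,3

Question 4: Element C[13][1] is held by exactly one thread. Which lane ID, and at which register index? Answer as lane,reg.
r=13→G=5,rhi=1  c=1→T=0,p=1
L=5*4+0=20  i=1*2+1=3

20,3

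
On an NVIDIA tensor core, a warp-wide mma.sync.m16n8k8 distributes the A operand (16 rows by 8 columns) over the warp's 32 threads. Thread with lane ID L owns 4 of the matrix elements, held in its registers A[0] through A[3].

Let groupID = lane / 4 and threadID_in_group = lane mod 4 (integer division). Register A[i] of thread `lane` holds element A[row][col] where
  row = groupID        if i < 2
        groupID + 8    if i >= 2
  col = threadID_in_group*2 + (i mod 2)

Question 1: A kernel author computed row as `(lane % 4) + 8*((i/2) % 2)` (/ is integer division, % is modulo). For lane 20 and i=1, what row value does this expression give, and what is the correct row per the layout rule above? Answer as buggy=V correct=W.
buggy=0 correct=5

`(lane % 4) + 8*((i/2) % 2)`[20,1]⇒0
lane 20⇒20/4=5, 20 mod 4=0
i=1  r:5+0⇒5  c:2·0+1⇒1
row: 0 vs 5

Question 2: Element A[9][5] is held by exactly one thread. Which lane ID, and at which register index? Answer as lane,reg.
6,3

r=9→G=1,rhi=1  c=5→T=2,p=1
L=1*4+2=6  i=1*2+1=3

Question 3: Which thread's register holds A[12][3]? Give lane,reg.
17,3

r=12->g=4,rb=1  c=3->t=1,b0=1
L=4*4+1=17  i=1*2+1=3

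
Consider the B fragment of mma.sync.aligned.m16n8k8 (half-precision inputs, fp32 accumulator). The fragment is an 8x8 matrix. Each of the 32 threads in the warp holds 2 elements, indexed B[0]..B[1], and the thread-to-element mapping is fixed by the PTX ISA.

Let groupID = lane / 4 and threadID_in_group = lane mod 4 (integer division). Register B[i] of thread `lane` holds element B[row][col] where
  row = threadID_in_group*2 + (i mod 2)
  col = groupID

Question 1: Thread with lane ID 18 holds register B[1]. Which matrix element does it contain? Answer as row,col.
18: grp=4,tig=2
[1] (2*2+1,4) = (5,4)

5,4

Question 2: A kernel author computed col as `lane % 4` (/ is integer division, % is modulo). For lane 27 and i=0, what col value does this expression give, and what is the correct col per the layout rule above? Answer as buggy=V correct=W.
`lane % 4`[27,0]⇒3
lane 27⇒27/4=6, 27 mod 4=3
i=0  r:2·3+0⇒6  c:6
col: 3 vs 6

buggy=3 correct=6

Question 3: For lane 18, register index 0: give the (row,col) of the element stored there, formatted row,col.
lane 18->18/4=4, 18 mod 4=2
i=0  r:2·2+0->4  c:4

4,4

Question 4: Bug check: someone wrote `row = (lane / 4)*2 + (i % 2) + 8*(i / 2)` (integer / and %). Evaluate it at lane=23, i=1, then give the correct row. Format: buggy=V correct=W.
`(lane / 4)*2 + (i % 2) + 8*(i / 2)`[23,1]->11
L=23->g=23>>2=5, t=23&3=3
[1]->row 3·2+1=7  col g=5
row: 11 vs 7

buggy=11 correct=7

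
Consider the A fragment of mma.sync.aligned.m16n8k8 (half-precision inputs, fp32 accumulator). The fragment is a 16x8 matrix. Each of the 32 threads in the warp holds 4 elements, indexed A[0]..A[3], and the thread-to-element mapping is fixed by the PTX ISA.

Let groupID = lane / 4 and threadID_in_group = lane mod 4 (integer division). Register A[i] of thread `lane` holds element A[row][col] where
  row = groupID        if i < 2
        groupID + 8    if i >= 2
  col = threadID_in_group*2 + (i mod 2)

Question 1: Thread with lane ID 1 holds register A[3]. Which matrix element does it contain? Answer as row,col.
lane 1: gid=0 (1/4), tid=1 (1%4)
i=3: r=0+8=8, c=1*2+1=3

8,3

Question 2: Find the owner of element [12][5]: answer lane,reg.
18,3

r=12→G=4,rhi=1  c=5→T=2,p=1
L=4*4+2=18  i=1*2+1=3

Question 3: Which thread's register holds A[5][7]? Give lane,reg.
r=5⇒gr=5,Rb=0  c=7⇒th=3,odd=1
L=5*4+3=23  i=0*2+1=1

23,1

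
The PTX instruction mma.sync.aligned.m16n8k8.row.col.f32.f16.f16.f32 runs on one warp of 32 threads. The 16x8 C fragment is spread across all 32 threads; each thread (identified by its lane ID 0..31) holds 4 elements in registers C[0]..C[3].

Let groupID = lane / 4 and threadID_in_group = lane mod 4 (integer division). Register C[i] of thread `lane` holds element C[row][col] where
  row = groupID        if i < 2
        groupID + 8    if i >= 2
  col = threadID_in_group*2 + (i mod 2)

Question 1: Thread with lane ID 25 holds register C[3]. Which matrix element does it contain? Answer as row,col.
25: gid=6,tid=1
[3] (6+8,1*2+1) = (14,3)

14,3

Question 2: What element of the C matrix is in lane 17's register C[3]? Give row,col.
12,3

L=17→G=17>>2=4, T=17&3=1
[3]→row 4+8=12  col 1·2+1=3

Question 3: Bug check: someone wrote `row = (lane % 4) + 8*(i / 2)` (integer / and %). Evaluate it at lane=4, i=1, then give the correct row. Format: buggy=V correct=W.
`(lane % 4) + 8*(i / 2)`[4,1]⇒0
lane 4⇒4/4=1, 4 mod 4=0
i=1  r:1+0⇒1  c:2·0+1⇒1
row: 0 vs 1

buggy=0 correct=1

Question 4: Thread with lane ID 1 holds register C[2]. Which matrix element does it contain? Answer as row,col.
lane 1→1/4=0, 1 mod 4=1
i=2  r:0+8→8  c:2·1+0→2

8,2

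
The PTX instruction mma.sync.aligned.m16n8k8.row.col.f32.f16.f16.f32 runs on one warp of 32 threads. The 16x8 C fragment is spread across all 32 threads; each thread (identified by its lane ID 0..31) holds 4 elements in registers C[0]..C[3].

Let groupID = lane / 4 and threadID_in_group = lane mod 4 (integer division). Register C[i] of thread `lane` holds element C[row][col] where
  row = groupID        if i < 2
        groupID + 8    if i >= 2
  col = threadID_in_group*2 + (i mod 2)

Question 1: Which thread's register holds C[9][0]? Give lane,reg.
4,2

r=9→G=1,rhi=1  c=0→T=0,p=0
L=1*4+0=4  i=1*2+0=2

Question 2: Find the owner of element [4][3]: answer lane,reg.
r=4→G=4,rhi=0  c=3→T=1,p=1
L=4*4+1=17  i=0*2+1=1

17,1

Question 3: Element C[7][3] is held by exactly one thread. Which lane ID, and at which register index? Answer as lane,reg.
r=7→G=7,rhi=0  c=3→T=1,p=1
L=7*4+1=29  i=0*2+1=1

29,1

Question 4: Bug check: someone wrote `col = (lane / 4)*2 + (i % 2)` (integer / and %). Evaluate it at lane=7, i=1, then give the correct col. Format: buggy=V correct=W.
buggy=3 correct=7

`(lane / 4)*2 + (i % 2)`[7,1]->3
7: g=1,t=3
[1] (1+0,3*2+1) = (1,7)
col: 3 vs 7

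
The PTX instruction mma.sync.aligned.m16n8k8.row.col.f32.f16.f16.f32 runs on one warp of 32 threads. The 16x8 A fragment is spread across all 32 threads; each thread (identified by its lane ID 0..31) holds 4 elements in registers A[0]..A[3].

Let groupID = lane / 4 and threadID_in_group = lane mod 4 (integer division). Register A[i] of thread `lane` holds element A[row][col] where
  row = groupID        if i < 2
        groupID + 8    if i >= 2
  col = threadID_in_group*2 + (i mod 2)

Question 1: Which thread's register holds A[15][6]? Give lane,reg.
31,2

r=15⇒gr=7,Rb=1  c=6⇒th=3,odd=0
L=7*4+3=31  i=1*2+0=2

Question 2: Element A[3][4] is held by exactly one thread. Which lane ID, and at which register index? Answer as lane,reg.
14,0

r: 3->gid=3,r8=0  c: 4->tid=2,i&1=0
L=3*4+2=14  i=0*2+0=0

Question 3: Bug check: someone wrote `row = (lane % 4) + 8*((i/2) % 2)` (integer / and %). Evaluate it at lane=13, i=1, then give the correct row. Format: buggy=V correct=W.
`(lane % 4) + 8*((i/2) % 2)`[13,1]->1
lane 13->13/4=3, 13 mod 4=1
i=1  r:3+0->3  c:2·1+1->3
row: 1 vs 3

buggy=1 correct=3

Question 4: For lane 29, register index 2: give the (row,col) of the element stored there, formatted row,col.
lane 29: G=7 (29/4), T=1 (29%4)
i=2: r=7+8=15, c=1*2+0=2

15,2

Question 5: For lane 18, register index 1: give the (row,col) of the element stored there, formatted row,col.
L=18=>grp=18>>2=4, tig=18&3=2
[1]=>row 4+0=4  col 2·2+1=5

4,5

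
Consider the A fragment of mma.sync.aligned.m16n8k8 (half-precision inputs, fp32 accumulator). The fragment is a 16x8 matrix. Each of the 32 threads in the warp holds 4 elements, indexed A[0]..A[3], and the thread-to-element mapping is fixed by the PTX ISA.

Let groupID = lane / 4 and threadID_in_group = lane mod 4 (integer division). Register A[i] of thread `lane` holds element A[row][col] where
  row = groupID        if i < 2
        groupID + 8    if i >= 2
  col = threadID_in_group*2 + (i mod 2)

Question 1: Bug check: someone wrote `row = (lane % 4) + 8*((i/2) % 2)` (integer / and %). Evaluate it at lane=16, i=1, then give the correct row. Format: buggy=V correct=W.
`(lane % 4) + 8*((i/2) % 2)`[16,1]->0
lane 16->16/4=4, 16 mod 4=0
i=1  r:4+0->4  c:2·0+1->1
row: 0 vs 4

buggy=0 correct=4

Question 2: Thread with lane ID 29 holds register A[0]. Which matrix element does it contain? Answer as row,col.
lane 29: g=7 (29/4), t=1 (29%4)
i=0: r=7+0=7, c=1*2+0=2

7,2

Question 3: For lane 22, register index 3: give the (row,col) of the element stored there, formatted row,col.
22: gr=5,th=2
[3] (5+8,2*2+1) = (13,5)

13,5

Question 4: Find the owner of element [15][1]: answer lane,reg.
r=15→G=7,rhi=1  c=1→T=0,p=1
L=7*4+0=28  i=1*2+1=3

28,3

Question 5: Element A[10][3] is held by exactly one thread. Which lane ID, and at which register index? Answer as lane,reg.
r=10→G=2,rhi=1  c=3→T=1,p=1
L=2*4+1=9  i=1*2+1=3

9,3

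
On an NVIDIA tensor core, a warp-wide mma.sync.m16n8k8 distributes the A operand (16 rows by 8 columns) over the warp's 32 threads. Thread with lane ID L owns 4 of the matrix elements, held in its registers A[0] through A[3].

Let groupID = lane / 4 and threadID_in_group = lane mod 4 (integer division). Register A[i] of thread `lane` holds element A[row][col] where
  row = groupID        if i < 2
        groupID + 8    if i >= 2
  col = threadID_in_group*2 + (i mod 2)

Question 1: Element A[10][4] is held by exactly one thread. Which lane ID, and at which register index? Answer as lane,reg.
10,2

r:10=>grp=2,rB=1  c:4=>tig=2,lo=0
L=2*4+2=10  i=1*2+0=2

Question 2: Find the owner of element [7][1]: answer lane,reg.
28,1

r:7=>grp=7,rB=0  c:1=>tig=0,lo=1
L=7*4+0=28  i=0*2+1=1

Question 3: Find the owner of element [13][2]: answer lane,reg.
21,2

r=13⇒gr=5,Rb=1  c=2⇒th=1,odd=0
L=5*4+1=21  i=1*2+0=2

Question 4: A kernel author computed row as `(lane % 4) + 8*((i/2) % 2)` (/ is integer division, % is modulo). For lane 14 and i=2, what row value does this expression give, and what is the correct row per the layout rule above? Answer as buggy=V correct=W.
`(lane % 4) + 8*((i/2) % 2)`[14,2]⇒10
lane 14⇒14/4=3, 14 mod 4=2
i=2  r:3+8⇒11  c:2·2+0⇒4
row: 10 vs 11

buggy=10 correct=11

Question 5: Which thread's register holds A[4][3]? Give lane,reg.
r=4->g=4,rb=0  c=3->t=1,b0=1
L=4*4+1=17  i=0*2+1=1

17,1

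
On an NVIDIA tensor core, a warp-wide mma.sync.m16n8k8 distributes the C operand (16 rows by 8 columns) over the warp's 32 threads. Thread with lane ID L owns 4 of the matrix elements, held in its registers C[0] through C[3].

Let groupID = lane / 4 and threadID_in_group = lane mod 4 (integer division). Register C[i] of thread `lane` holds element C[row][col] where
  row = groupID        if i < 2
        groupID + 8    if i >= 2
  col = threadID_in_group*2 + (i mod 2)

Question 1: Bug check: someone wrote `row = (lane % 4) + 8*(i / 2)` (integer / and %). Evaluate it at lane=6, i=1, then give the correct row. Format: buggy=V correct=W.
`(lane % 4) + 8*(i / 2)`[6,1]⇒2
L=6⇒gr=6>>2=1, th=6&3=2
[1]⇒row 1+0=1  col 2·2+1=5
row: 2 vs 1

buggy=2 correct=1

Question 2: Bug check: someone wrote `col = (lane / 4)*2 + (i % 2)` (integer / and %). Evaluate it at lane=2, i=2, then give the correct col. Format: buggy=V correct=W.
`(lane / 4)*2 + (i % 2)`[2,2]->0
lane 2->2/4=0, 2 mod 4=2
i=2  r:0+8->8  c:2·2+0->4
col: 0 vs 4

buggy=0 correct=4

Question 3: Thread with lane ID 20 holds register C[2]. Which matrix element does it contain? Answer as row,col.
lane 20: g=5 (20/4), t=0 (20%4)
i=2: r=5+8=13, c=0*2+0=0

13,0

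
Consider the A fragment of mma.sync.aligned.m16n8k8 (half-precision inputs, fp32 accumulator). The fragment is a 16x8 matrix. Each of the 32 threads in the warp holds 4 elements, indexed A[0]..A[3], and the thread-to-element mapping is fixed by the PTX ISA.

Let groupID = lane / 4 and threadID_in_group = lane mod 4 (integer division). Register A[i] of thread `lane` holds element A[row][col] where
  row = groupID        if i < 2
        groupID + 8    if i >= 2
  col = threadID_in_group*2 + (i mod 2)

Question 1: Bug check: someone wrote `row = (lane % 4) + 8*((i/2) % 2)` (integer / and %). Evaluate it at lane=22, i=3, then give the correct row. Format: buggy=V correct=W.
buggy=10 correct=13

`(lane % 4) + 8*((i/2) % 2)`[22,3]->10
L=22->g=22>>2=5, t=22&3=2
[3]->row 5+8=13  col 2·2+1=5
row: 10 vs 13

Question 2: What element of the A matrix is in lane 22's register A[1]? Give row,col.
5,5

lane 22=>22/4=5, 22 mod 4=2
i=1  r:5+0=>5  c:2·2+1=>5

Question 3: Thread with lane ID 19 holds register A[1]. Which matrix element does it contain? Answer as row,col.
4,7

L=19->g=19>>2=4, t=19&3=3
[1]->row 4+0=4  col 3·2+1=7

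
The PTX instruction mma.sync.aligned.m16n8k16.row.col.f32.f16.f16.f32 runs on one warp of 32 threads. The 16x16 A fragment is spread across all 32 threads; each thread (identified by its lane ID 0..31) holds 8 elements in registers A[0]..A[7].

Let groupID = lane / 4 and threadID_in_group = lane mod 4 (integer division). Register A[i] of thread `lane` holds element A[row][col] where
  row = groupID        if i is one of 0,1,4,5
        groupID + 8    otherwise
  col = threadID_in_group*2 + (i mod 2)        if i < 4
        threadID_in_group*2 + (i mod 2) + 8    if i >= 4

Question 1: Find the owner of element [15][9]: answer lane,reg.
r:15=>grp=7,rB=1  c:9=>cB=1,tig=0,lo=1
L=7*4+0=28  i=1*4+1*2+1=7

28,7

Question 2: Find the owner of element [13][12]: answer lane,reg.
r=13⇒gr=5,Rb=1  c=12⇒Cb=1,th=2,odd=0
L=5*4+2=22  i=1*4+1*2+0=6

22,6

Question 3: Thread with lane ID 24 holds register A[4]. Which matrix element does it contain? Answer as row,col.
24: gid=6,tid=0
[4] (6+0,0*2+0+8) = (6,8)

6,8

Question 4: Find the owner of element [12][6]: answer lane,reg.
19,2

r=12⇒gr=4,Rb=1  c=6⇒Cb=0,th=3,odd=0
L=4*4+3=19  i=0*4+1*2+0=2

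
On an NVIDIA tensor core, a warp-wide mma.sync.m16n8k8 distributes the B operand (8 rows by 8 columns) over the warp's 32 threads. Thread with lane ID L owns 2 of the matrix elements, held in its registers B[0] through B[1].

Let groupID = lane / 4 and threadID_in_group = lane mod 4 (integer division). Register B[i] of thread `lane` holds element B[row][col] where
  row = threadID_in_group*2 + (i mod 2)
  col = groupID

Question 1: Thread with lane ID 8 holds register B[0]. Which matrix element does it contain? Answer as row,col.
0,2

lane 8: gr=2 (8/4), th=0 (8%4)
i=0: r=0*2+0=0, c=gr=2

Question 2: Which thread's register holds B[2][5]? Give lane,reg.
c=5⇒gr=5  r=2⇒th=1,odd=0
L=5*4+1=21  i=0=0

21,0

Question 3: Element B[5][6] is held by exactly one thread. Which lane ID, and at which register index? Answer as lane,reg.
c:6=>grp=6  r:5=>tig=2,lo=1
L=6*4+2=26  i=1=1

26,1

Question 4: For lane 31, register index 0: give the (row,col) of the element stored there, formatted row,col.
L=31->gid=31>>2=7, tid=31&3=3
[0]->row 3·2+0=6  col gid=7

6,7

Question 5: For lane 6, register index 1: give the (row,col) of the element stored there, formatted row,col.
6: g=1,t=2
[1] (2*2+1,1) = (5,1)

5,1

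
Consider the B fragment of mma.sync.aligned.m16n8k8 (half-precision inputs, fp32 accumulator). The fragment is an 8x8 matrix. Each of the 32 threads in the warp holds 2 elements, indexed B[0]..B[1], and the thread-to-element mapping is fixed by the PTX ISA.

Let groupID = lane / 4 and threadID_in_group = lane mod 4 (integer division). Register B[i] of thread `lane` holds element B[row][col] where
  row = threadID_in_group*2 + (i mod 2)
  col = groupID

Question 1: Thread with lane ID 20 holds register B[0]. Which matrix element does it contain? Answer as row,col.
0,5

L=20⇒gr=20>>2=5, th=20&3=0
[0]⇒row 0·2+0=0  col gr=5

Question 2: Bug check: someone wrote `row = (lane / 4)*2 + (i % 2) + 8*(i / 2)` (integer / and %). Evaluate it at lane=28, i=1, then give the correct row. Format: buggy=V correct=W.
`(lane / 4)*2 + (i % 2) + 8*(i / 2)`[28,1]⇒15
28: gr=7,th=0
[1] (0*2+1,7) = (1,7)
row: 15 vs 1

buggy=15 correct=1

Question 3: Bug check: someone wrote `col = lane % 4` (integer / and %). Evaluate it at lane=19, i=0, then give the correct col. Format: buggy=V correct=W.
buggy=3 correct=4

`lane % 4`[19,0]→3
19: G=4,T=3
[0] (3*2+0,4) = (6,4)
col: 3 vs 4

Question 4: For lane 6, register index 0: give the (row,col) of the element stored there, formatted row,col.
4,1

lane 6: G=1 (6/4), T=2 (6%4)
i=0: r=2*2+0=4, c=G=1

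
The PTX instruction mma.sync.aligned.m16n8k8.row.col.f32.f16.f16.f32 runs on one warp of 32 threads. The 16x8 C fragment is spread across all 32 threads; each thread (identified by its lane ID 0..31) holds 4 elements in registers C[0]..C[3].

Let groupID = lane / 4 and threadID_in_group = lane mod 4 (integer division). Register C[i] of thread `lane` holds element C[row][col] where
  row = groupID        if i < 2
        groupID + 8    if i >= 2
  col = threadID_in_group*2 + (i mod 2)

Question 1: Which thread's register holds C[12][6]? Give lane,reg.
19,2

r=12→G=4,rhi=1  c=6→T=3,p=0
L=4*4+3=19  i=1*2+0=2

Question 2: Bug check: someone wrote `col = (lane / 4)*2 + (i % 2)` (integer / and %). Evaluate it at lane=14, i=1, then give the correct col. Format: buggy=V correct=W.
`(lane / 4)*2 + (i % 2)`[14,1]=>7
14: grp=3,tig=2
[1] (3+0,2*2+1) = (3,5)
col: 7 vs 5

buggy=7 correct=5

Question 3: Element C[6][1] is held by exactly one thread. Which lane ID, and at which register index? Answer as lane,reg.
24,1

r=6->g=6,rb=0  c=1->t=0,b0=1
L=6*4+0=24  i=0*2+1=1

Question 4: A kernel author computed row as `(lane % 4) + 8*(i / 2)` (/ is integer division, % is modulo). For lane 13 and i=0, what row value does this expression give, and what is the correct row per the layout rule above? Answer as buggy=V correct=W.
`(lane % 4) + 8*(i / 2)`[13,0]->1
13: gid=3,tid=1
[0] (3+0,1*2+0) = (3,2)
row: 1 vs 3

buggy=1 correct=3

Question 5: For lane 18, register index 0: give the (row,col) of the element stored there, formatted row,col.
L=18=>grp=18>>2=4, tig=18&3=2
[0]=>row 4+0=4  col 2·2+0=4

4,4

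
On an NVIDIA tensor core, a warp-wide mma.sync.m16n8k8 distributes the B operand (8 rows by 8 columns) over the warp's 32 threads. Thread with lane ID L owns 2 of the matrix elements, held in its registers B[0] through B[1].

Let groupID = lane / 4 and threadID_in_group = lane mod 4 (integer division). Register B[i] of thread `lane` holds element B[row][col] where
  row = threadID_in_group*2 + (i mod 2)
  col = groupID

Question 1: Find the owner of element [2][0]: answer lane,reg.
c=0⇒gr=0  r=2⇒th=1,odd=0
L=0*4+1=1  i=0=0

1,0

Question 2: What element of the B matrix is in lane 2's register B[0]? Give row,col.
4,0

lane 2: gid=0 (2/4), tid=2 (2%4)
i=0: r=2*2+0=4, c=gid=0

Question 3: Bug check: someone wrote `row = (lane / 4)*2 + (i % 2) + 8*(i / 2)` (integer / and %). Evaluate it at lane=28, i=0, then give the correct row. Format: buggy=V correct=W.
`(lane / 4)*2 + (i % 2) + 8*(i / 2)`[28,0]→14
lane 28: G=7 (28/4), T=0 (28%4)
i=0: r=0*2+0=0, c=G=7
row: 14 vs 0

buggy=14 correct=0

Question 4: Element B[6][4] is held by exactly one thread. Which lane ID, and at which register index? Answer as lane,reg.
c:4=>grp=4  r:6=>tig=3,lo=0
L=4*4+3=19  i=0=0

19,0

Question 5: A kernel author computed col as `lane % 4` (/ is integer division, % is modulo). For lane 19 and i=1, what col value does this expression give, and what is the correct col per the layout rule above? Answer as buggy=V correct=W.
`lane % 4`[19,1]=>3
19: grp=4,tig=3
[1] (3*2+1,4) = (7,4)
col: 3 vs 4

buggy=3 correct=4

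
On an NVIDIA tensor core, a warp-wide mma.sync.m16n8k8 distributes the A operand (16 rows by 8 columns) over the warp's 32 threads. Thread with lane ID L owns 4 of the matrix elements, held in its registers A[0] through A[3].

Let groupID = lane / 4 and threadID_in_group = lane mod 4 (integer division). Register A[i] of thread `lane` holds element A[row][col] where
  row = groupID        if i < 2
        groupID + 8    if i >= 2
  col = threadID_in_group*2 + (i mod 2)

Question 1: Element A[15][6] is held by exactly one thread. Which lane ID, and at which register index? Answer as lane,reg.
r: 15->gid=7,r8=1  c: 6->tid=3,i&1=0
L=7*4+3=31  i=1*2+0=2

31,2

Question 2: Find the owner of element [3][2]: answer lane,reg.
13,0

r: 3->gid=3,r8=0  c: 2->tid=1,i&1=0
L=3*4+1=13  i=0*2+0=0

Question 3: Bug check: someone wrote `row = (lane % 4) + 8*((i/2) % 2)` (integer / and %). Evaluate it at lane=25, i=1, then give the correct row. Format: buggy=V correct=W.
buggy=1 correct=6

`(lane % 4) + 8*((i/2) % 2)`[25,1]=>1
25: grp=6,tig=1
[1] (6+0,1*2+1) = (6,3)
row: 1 vs 6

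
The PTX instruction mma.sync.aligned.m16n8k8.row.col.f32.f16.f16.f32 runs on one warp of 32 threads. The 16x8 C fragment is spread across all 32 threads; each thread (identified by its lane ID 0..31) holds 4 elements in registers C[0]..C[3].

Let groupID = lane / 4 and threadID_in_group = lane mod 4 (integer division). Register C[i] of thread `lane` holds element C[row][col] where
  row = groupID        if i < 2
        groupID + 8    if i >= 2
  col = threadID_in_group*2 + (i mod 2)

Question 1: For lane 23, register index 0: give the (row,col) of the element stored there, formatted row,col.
5,6

23: gid=5,tid=3
[0] (5+0,3*2+0) = (5,6)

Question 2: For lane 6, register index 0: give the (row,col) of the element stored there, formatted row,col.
L=6=>grp=6>>2=1, tig=6&3=2
[0]=>row 1+0=1  col 2·2+0=4

1,4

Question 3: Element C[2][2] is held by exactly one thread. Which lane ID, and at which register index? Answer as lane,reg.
9,0

r: 2->gid=2,r8=0  c: 2->tid=1,i&1=0
L=2*4+1=9  i=0*2+0=0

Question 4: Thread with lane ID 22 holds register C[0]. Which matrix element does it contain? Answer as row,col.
L=22→G=22>>2=5, T=22&3=2
[0]→row 5+0=5  col 2·2+0=4

5,4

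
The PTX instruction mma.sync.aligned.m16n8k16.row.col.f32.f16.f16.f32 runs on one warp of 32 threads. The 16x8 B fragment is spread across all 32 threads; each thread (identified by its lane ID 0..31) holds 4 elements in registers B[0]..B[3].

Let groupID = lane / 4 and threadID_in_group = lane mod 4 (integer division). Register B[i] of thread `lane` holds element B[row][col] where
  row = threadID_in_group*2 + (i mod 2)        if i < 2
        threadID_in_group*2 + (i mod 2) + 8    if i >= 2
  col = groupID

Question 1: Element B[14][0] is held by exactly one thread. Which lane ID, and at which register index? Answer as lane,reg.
c=0⇒gr=0  r=14⇒Rb=1,th=3,odd=0
L=0*4+3=3  i=1*2+0=2

3,2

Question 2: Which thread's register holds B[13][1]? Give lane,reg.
6,3

c=1->g=1  r=13->rb=1,t=2,b0=1
L=1*4+2=6  i=1*2+1=3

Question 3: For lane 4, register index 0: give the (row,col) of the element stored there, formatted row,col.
0,1

L=4⇒gr=4>>2=1, th=4&3=0
[0]⇒row 0·2+0+0=0  col gr=1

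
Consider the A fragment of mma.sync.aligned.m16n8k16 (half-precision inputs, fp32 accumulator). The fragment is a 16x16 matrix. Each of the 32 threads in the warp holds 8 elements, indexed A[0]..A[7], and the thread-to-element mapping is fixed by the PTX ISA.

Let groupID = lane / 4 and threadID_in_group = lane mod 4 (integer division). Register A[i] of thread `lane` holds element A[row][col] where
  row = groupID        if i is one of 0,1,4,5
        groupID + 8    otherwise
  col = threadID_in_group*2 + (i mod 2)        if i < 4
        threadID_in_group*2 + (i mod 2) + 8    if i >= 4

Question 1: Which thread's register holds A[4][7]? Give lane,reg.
r: 4->gid=4,r8=0  c: 7->c8=0,tid=3,i&1=1
L=4*4+3=19  i=0*4+0*2+1=1

19,1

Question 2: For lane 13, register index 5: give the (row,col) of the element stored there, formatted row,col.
3,11

lane 13: gr=3 (13/4), th=1 (13%4)
i=5: r=3+0=3, c=1*2+1+8=11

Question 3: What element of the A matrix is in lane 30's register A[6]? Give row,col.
lane 30->30/4=7, 30 mod 4=2
i=6  r:7+8->15  c:2·2+0+8->12

15,12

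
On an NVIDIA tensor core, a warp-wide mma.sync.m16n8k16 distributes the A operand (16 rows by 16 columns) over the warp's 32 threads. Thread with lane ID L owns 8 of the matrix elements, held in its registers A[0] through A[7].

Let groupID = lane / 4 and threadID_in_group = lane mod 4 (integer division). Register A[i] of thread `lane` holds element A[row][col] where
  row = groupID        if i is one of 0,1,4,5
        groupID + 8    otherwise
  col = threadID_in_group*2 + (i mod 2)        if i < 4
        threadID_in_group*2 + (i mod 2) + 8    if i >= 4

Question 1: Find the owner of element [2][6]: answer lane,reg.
11,0

r=2→G=2,rhi=0  c=6→chi=0,T=3,p=0
L=2*4+3=11  i=0*4+0*2+0=0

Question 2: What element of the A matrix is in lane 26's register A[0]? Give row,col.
lane 26→26/4=6, 26 mod 4=2
i=0  r:6+0→6  c:2·2+0+0→4

6,4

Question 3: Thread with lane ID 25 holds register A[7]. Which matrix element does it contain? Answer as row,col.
lane 25: gr=6 (25/4), th=1 (25%4)
i=7: r=6+8=14, c=1*2+1+8=11

14,11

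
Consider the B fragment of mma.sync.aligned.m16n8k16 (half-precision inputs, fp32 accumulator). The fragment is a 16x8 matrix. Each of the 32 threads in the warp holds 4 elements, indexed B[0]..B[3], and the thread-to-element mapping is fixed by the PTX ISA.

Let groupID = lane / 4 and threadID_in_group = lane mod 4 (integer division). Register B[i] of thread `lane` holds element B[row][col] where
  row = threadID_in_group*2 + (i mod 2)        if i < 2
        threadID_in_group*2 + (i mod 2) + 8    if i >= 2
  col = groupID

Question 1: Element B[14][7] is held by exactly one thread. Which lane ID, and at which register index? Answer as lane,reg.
c=7->g=7  r=14->rb=1,t=3,b0=0
L=7*4+3=31  i=1*2+0=2

31,2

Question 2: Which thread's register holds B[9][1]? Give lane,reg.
c=1->g=1  r=9->rb=1,t=0,b0=1
L=1*4+0=4  i=1*2+1=3

4,3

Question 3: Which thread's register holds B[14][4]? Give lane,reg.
c: 4->gid=4  r: 14->r8=1,tid=3,i&1=0
L=4*4+3=19  i=1*2+0=2

19,2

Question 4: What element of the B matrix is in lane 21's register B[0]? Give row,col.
2,5

L=21→G=21>>2=5, T=21&3=1
[0]→row 1·2+0+0=2  col G=5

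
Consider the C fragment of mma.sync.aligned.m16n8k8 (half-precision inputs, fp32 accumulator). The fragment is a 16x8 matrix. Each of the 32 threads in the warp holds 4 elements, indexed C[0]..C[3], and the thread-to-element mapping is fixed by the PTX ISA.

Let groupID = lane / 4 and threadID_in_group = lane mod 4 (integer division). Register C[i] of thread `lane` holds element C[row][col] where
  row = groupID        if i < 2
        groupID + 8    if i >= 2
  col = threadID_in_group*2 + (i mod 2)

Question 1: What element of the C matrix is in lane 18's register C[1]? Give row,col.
4,5

lane 18⇒18/4=4, 18 mod 4=2
i=1  r:4+0⇒4  c:2·2+1⇒5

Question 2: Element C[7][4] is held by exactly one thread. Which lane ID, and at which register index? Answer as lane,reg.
30,0

r:7=>grp=7,rB=0  c:4=>tig=2,lo=0
L=7*4+2=30  i=0*2+0=0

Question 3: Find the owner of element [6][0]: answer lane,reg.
r=6→G=6,rhi=0  c=0→T=0,p=0
L=6*4+0=24  i=0*2+0=0

24,0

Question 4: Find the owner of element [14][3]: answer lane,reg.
25,3

r=14→G=6,rhi=1  c=3→T=1,p=1
L=6*4+1=25  i=1*2+1=3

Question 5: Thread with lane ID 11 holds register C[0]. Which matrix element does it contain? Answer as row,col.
2,6

11: g=2,t=3
[0] (2+0,3*2+0) = (2,6)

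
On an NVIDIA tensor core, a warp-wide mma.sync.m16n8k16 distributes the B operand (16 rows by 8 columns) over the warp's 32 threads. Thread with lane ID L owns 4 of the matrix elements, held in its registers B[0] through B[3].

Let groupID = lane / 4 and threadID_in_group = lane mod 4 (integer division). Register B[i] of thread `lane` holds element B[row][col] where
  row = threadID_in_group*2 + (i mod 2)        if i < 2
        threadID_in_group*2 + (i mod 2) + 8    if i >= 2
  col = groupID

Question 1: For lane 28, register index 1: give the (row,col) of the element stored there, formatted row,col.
L=28⇒gr=28>>2=7, th=28&3=0
[1]⇒row 0·2+1+0=1  col gr=7

1,7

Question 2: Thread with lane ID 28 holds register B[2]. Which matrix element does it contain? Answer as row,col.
8,7

L=28→G=28>>2=7, T=28&3=0
[2]→row 0·2+0+8=8  col G=7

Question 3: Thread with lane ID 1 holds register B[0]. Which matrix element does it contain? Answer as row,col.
1: gr=0,th=1
[0] (1*2+0+0,0) = (2,0)

2,0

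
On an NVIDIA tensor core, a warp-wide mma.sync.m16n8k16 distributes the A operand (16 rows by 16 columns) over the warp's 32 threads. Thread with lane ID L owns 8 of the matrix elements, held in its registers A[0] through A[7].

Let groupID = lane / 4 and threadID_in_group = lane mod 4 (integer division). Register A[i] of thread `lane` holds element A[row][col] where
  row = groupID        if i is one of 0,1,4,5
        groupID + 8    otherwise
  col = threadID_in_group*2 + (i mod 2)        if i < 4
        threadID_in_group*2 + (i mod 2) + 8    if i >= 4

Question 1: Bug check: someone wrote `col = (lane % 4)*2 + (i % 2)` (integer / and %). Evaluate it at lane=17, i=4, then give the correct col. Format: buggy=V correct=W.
buggy=2 correct=10

`(lane % 4)*2 + (i % 2)`[17,4]=>2
17: grp=4,tig=1
[4] (4+0,1*2+0+8) = (4,10)
col: 2 vs 10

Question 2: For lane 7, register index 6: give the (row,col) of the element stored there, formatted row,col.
lane 7->7/4=1, 7 mod 4=3
i=6  r:1+8->9  c:2·3+0+8->14

9,14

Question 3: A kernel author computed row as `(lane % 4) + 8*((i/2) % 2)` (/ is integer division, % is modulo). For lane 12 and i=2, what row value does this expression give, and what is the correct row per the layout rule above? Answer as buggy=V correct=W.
`(lane % 4) + 8*((i/2) % 2)`[12,2]→8
12: G=3,T=0
[2] (3+8,0*2+0+0) = (11,0)
row: 8 vs 11

buggy=8 correct=11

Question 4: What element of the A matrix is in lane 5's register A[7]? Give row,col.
9,11

lane 5->5/4=1, 5 mod 4=1
i=7  r:1+8->9  c:2·1+1+8->11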